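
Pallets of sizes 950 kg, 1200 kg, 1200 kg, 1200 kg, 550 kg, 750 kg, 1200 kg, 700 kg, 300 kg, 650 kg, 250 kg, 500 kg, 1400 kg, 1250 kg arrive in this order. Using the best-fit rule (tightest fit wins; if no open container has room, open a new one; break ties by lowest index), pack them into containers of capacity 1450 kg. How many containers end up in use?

10

  950 → container 1 (new)  [load 950/1450]
  1200 → container 2 (new)  [load 1200/1450]
  1200 → container 3 (new)  [load 1200/1450]
  1200 → container 4 (new)  [load 1200/1450]
  550 → container 5 (new)  [load 550/1450]
  750 → container 5  [load 1300/1450]
  1200 → container 6 (new)  [load 1200/1450]
  700 → container 7 (new)  [load 700/1450]
  300 → container 1  [load 1250/1450]
  650 → container 7  [load 1350/1450]
  250 → container 2  [load 1450/1450]
  500 → container 8 (new)  [load 500/1450]
  1400 → container 9 (new)  [load 1400/1450]
  1250 → container 10 (new)  [load 1250/1450]
10 containers opened.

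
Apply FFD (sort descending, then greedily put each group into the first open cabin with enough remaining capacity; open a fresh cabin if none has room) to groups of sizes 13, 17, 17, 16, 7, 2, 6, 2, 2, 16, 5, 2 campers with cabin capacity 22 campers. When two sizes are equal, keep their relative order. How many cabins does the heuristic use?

5

Sorted descending: 17, 17, 16, 16, 13, 7, 6, 5, 2, 2, 2, 2.
  17 → cabin 1 (new)  [load 17/22]
  17 → cabin 2 (new)  [load 17/22]
  16 → cabin 3 (new)  [load 16/22]
  16 → cabin 4 (new)  [load 16/22]
  13 → cabin 5 (new)  [load 13/22]
  7 → cabin 5  [load 20/22]
  6 → cabin 3  [load 22/22]
  5 → cabin 1  [load 22/22]
  2 → cabin 2  [load 19/22]
  2 → cabin 2  [load 21/22]
  2 → cabin 4  [load 18/22]
  2 → cabin 4  [load 20/22]
5 cabins opened.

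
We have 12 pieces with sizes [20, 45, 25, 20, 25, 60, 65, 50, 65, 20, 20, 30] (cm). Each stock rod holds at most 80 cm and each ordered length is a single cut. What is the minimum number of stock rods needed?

Total = 65 + 65 + 60 + 50 + 45 + 30 + 25 + 25 + 20 + 20 + 20 + 20 = 445 cm.
Lower bound: ⌈445/80⌉ = 6 stock rods.
A packing using 7 stock rods:
  stock rod 1: 65 = 65
  stock rod 2: 65 = 65
  stock rod 3: 60 + 20 = 80
  stock rod 4: 50 + 30 = 80
  stock rod 5: 45 + 25 = 70
  stock rod 6: 25 + 20 + 20 = 65
  stock rod 7: 20 = 20
No arrangement into 6 stock rods stays within capacity, so 7 is optimal.

7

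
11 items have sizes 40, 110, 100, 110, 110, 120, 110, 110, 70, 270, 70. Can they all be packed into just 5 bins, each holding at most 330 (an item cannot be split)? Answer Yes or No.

Yes

A valid assignment using 4 bins:
  bin 1: 270 + 40 = 310
  bin 2: 120 + 110 + 100 = 330
  bin 3: 110 + 110 + 110 = 330
  bin 4: 110 + 70 + 70 = 250
That uses only 4 ≤ 5, so 5 bins are enough.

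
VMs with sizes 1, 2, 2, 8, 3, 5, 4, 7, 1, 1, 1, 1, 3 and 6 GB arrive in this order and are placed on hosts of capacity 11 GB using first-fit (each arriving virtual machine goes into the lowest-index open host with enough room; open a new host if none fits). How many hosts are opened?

5

  1 → host 1 (new)  [load 1/11]
  2 → host 1  [load 3/11]
  2 → host 1  [load 5/11]
  8 → host 2 (new)  [load 8/11]
  3 → host 1  [load 8/11]
  5 → host 3 (new)  [load 5/11]
  4 → host 3  [load 9/11]
  7 → host 4 (new)  [load 7/11]
  1 → host 1  [load 9/11]
  1 → host 1  [load 10/11]
  1 → host 1  [load 11/11]
  1 → host 2  [load 9/11]
  3 → host 4  [load 10/11]
  6 → host 5 (new)  [load 6/11]
5 hosts opened.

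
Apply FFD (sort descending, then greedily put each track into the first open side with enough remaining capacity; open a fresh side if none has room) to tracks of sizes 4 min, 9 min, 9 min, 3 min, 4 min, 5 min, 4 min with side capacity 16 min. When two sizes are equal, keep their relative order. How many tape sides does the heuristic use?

3

Sorted descending: 9, 9, 5, 4, 4, 4, 3.
  9 → side 1 (new)  [load 9/16]
  9 → side 2 (new)  [load 9/16]
  5 → side 1  [load 14/16]
  4 → side 2  [load 13/16]
  4 → side 3 (new)  [load 4/16]
  4 → side 3  [load 8/16]
  3 → side 2  [load 16/16]
3 tape sides opened.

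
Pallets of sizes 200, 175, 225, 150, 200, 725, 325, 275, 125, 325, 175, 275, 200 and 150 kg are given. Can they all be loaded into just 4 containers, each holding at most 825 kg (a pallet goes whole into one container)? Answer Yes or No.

Total = 3525 kg; ⌈3525/825⌉ = 5.
At least 5 containers are required, but only 4 are allowed.

No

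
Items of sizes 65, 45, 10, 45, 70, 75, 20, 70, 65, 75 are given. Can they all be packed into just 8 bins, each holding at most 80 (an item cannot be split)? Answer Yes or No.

A valid assignment using 8 bins:
  bin 1: 75 = 75
  bin 2: 75 = 75
  bin 3: 70 + 10 = 80
  bin 4: 70 = 70
  bin 5: 65 = 65
  bin 6: 65 = 65
  bin 7: 45 + 20 = 65
  bin 8: 45 = 45
Every load is within 80, so 8 bins suffice.

Yes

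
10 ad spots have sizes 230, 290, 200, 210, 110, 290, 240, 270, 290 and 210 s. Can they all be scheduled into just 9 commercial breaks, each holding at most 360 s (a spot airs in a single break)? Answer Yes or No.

A valid assignment using 9 commercial breaks:
  break 1: 290 = 290
  break 2: 290 = 290
  break 3: 290 = 290
  break 4: 270 = 270
  break 5: 240 + 110 = 350
  break 6: 230 = 230
  break 7: 210 = 210
  break 8: 210 = 210
  break 9: 200 = 200
Every load is within 360 s, so 9 commercial breaks suffice.

Yes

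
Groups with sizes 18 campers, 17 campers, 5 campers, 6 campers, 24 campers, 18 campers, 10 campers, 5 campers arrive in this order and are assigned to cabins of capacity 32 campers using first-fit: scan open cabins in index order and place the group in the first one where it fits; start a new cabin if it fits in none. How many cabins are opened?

  18 → cabin 1 (new)  [load 18/32]
  17 → cabin 2 (new)  [load 17/32]
  5 → cabin 1  [load 23/32]
  6 → cabin 1  [load 29/32]
  24 → cabin 3 (new)  [load 24/32]
  18 → cabin 4 (new)  [load 18/32]
  10 → cabin 2  [load 27/32]
  5 → cabin 2  [load 32/32]
4 cabins opened.

4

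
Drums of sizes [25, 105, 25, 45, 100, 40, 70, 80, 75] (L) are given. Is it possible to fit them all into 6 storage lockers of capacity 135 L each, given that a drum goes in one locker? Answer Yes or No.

Yes

A valid assignment using 5 storage lockers:
  locker 1: 105 + 25 = 130
  locker 2: 100 + 25 = 125
  locker 3: 80 + 45 = 125
  locker 4: 75 + 40 = 115
  locker 5: 70 = 70
That uses only 5 ≤ 6, so 6 storage lockers are enough.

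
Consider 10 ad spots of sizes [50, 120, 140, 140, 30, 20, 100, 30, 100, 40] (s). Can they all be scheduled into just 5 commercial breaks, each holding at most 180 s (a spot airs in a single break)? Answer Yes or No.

Yes

A valid assignment using 5 commercial breaks:
  break 1: 140 + 40 = 180
  break 2: 140 + 30 = 170
  break 3: 120 + 50 = 170
  break 4: 100 + 30 + 20 = 150
  break 5: 100 = 100
Every load is within 180 s, so 5 commercial breaks suffice.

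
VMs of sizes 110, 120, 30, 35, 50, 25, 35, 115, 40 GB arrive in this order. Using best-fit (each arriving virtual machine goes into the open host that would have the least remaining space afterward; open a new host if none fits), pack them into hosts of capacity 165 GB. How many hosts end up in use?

  110 → host 1 (new)  [load 110/165]
  120 → host 2 (new)  [load 120/165]
  30 → host 2  [load 150/165]
  35 → host 1  [load 145/165]
  50 → host 3 (new)  [load 50/165]
  25 → host 3  [load 75/165]
  35 → host 3  [load 110/165]
  115 → host 4 (new)  [load 115/165]
  40 → host 4  [load 155/165]
4 hosts opened.

4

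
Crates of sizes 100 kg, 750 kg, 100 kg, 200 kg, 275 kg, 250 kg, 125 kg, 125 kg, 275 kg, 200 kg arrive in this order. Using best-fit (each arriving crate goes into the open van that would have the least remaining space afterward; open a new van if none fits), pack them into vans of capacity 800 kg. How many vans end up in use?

  100 → van 1 (new)  [load 100/800]
  750 → van 2 (new)  [load 750/800]
  100 → van 1  [load 200/800]
  200 → van 1  [load 400/800]
  275 → van 1  [load 675/800]
  250 → van 3 (new)  [load 250/800]
  125 → van 1  [load 800/800]
  125 → van 3  [load 375/800]
  275 → van 3  [load 650/800]
  200 → van 4 (new)  [load 200/800]
4 vans opened.

4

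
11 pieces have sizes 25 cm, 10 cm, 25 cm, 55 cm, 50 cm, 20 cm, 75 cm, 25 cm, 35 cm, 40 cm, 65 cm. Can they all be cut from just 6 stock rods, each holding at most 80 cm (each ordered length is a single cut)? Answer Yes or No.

Yes

A valid assignment using 6 stock rods:
  stock rod 1: 75 = 75
  stock rod 2: 65 + 10 = 75
  stock rod 3: 55 + 25 = 80
  stock rod 4: 50 + 25 = 75
  stock rod 5: 40 + 35 = 75
  stock rod 6: 25 + 20 = 45
Every load is within 80 cm, so 6 stock rods suffice.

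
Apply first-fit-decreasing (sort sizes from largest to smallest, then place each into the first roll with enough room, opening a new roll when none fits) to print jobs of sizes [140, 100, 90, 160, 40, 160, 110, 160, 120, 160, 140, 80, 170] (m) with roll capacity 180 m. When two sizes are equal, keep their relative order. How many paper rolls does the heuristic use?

Sorted descending: 170, 160, 160, 160, 160, 140, 140, 120, 110, 100, 90, 80, 40.
  170 → roll 1 (new)  [load 170/180]
  160 → roll 2 (new)  [load 160/180]
  160 → roll 3 (new)  [load 160/180]
  160 → roll 4 (new)  [load 160/180]
  160 → roll 5 (new)  [load 160/180]
  140 → roll 6 (new)  [load 140/180]
  140 → roll 7 (new)  [load 140/180]
  120 → roll 8 (new)  [load 120/180]
  110 → roll 9 (new)  [load 110/180]
  100 → roll 10 (new)  [load 100/180]
  90 → roll 11 (new)  [load 90/180]
  80 → roll 10  [load 180/180]
  40 → roll 6  [load 180/180]
11 paper rolls opened.

11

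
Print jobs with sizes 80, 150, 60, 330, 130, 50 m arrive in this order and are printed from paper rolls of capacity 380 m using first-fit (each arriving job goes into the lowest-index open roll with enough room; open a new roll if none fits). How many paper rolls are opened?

3

  80 → roll 1 (new)  [load 80/380]
  150 → roll 1  [load 230/380]
  60 → roll 1  [load 290/380]
  330 → roll 2 (new)  [load 330/380]
  130 → roll 3 (new)  [load 130/380]
  50 → roll 1  [load 340/380]
3 paper rolls opened.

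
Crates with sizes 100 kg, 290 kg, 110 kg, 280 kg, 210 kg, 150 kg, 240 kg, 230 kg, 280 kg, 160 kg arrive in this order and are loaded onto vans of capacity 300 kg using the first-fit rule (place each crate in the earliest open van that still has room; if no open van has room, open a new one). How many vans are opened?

  100 → van 1 (new)  [load 100/300]
  290 → van 2 (new)  [load 290/300]
  110 → van 1  [load 210/300]
  280 → van 3 (new)  [load 280/300]
  210 → van 4 (new)  [load 210/300]
  150 → van 5 (new)  [load 150/300]
  240 → van 6 (new)  [load 240/300]
  230 → van 7 (new)  [load 230/300]
  280 → van 8 (new)  [load 280/300]
  160 → van 9 (new)  [load 160/300]
9 vans opened.

9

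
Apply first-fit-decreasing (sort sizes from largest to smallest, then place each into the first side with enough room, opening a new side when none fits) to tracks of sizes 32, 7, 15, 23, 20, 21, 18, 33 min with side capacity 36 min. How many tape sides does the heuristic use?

6

Sorted descending: 33, 32, 23, 21, 20, 18, 15, 7.
  33 → side 1 (new)  [load 33/36]
  32 → side 2 (new)  [load 32/36]
  23 → side 3 (new)  [load 23/36]
  21 → side 4 (new)  [load 21/36]
  20 → side 5 (new)  [load 20/36]
  18 → side 6 (new)  [load 18/36]
  15 → side 4  [load 36/36]
  7 → side 3  [load 30/36]
6 tape sides opened.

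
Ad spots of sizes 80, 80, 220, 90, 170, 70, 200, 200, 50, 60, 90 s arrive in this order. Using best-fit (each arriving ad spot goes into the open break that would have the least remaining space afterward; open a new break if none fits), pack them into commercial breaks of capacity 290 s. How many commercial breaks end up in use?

5

  80 → break 1 (new)  [load 80/290]
  80 → break 1  [load 160/290]
  220 → break 2 (new)  [load 220/290]
  90 → break 1  [load 250/290]
  170 → break 3 (new)  [load 170/290]
  70 → break 2  [load 290/290]
  200 → break 4 (new)  [load 200/290]
  200 → break 5 (new)  [load 200/290]
  50 → break 4  [load 250/290]
  60 → break 5  [load 260/290]
  90 → break 3  [load 260/290]
5 commercial breaks opened.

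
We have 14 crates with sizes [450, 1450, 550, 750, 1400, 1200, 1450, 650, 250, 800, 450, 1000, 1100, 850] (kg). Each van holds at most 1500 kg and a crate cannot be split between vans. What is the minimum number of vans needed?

Total = 1450 + 1450 + 1400 + 1200 + 1100 + 1000 + 850 + 800 + 750 + 650 + 550 + 450 + 450 + 250 = 12350 kg.
Lower bound: ⌈12350/1500⌉ = 9 vans.
A packing using 9 vans:
  van 1: 1450 = 1450
  van 2: 1450 = 1450
  van 3: 1400 = 1400
  van 4: 1200 + 250 = 1450
  van 5: 1100 = 1100
  van 6: 1000 + 450 = 1450
  van 7: 850 + 650 = 1500
  van 8: 800 + 550 = 1350
  van 9: 750 + 450 = 1200
This matches the lower bound, so 9 is optimal.

9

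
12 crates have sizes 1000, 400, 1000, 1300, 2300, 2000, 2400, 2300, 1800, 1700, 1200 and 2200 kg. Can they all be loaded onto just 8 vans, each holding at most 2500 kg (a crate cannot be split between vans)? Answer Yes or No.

Total = 19600 kg; ⌈19600/2500⌉ = 8.
The bound of 8 does not rule out 8, but exhaustive search shows no assignment into 8 vans of capacity 2500 kg exists — the minimum is 9.

No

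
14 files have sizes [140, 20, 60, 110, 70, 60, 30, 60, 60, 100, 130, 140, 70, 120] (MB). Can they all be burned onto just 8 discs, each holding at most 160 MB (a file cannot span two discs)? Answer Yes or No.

Total = 1170 MB; ⌈1170/160⌉ = 8.
The bound of 8 does not rule out 8, but exhaustive search shows no assignment into 8 discs of capacity 160 MB exists — the minimum is 9.

No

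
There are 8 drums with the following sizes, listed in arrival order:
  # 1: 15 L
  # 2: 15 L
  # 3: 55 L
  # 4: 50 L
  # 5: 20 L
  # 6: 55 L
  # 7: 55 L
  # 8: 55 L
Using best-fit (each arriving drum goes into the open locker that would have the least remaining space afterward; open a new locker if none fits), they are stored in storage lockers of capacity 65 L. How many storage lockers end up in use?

6

  15 → locker 1 (new)  [load 15/65]
  15 → locker 1  [load 30/65]
  55 → locker 2 (new)  [load 55/65]
  50 → locker 3 (new)  [load 50/65]
  20 → locker 1  [load 50/65]
  55 → locker 4 (new)  [load 55/65]
  55 → locker 5 (new)  [load 55/65]
  55 → locker 6 (new)  [load 55/65]
6 storage lockers opened.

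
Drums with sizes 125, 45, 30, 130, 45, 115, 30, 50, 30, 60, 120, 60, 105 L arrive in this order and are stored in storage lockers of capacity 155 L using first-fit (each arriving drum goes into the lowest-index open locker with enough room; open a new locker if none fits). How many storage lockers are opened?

  125 → locker 1 (new)  [load 125/155]
  45 → locker 2 (new)  [load 45/155]
  30 → locker 1  [load 155/155]
  130 → locker 3 (new)  [load 130/155]
  45 → locker 2  [load 90/155]
  115 → locker 4 (new)  [load 115/155]
  30 → locker 2  [load 120/155]
  50 → locker 5 (new)  [load 50/155]
  30 → locker 2  [load 150/155]
  60 → locker 5  [load 110/155]
  120 → locker 6 (new)  [load 120/155]
  60 → locker 7 (new)  [load 60/155]
  105 → locker 8 (new)  [load 105/155]
8 storage lockers opened.

8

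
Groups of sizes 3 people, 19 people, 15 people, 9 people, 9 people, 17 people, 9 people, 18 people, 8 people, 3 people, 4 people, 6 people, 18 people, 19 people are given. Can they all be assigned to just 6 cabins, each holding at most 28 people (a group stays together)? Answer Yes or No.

Yes

A valid assignment using 6 cabins:
  cabin 1: 19 + 9 = 28
  cabin 2: 19 + 9 = 28
  cabin 3: 18 + 9 = 27
  cabin 4: 18 + 8 = 26
  cabin 5: 17 + 6 + 4 = 27
  cabin 6: 15 + 3 + 3 = 21
Every load is within 28 people, so 6 cabins suffice.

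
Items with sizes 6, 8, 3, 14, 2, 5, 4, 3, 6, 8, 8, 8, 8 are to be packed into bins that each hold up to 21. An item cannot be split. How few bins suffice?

Total = 14 + 8 + 8 + 8 + 8 + 8 + 6 + 6 + 5 + 4 + 3 + 3 + 2 = 83.
Lower bound: ⌈83/21⌉ = 4 bins.
A packing using 4 bins:
  bin 1: 14 + 6 = 20
  bin 2: 8 + 8 + 5 = 21
  bin 3: 8 + 8 + 3 + 2 = 21
  bin 4: 8 + 6 + 4 + 3 = 21
This matches the lower bound, so 4 is optimal.

4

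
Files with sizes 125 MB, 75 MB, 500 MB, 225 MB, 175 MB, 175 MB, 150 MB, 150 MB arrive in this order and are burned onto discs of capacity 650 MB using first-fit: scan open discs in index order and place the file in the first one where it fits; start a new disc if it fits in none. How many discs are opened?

3

  125 → disc 1 (new)  [load 125/650]
  75 → disc 1  [load 200/650]
  500 → disc 2 (new)  [load 500/650]
  225 → disc 1  [load 425/650]
  175 → disc 1  [load 600/650]
  175 → disc 3 (new)  [load 175/650]
  150 → disc 2  [load 650/650]
  150 → disc 3  [load 325/650]
3 discs opened.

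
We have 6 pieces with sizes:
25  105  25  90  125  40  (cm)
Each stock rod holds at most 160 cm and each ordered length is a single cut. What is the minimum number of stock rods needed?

3

Total = 125 + 105 + 90 + 40 + 25 + 25 = 410 cm.
Lower bound: ⌈410/160⌉ = 3 stock rods.
A packing using 3 stock rods:
  stock rod 1: 125 + 25 = 150
  stock rod 2: 105 + 40 = 145
  stock rod 3: 90 + 25 = 115
This matches the lower bound, so 3 is optimal.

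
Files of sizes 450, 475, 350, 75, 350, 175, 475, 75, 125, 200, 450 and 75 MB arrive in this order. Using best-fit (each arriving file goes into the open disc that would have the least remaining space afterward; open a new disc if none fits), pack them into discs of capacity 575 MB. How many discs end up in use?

6

  450 → disc 1 (new)  [load 450/575]
  475 → disc 2 (new)  [load 475/575]
  350 → disc 3 (new)  [load 350/575]
  75 → disc 2  [load 550/575]
  350 → disc 4 (new)  [load 350/575]
  175 → disc 3  [load 525/575]
  475 → disc 5 (new)  [load 475/575]
  75 → disc 5  [load 550/575]
  125 → disc 1  [load 575/575]
  200 → disc 4  [load 550/575]
  450 → disc 6 (new)  [load 450/575]
  75 → disc 6  [load 525/575]
6 discs opened.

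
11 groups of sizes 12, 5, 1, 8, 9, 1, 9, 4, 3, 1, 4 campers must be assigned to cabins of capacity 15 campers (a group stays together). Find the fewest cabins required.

Total = 12 + 9 + 9 + 8 + 5 + 4 + 4 + 3 + 1 + 1 + 1 = 57 campers.
Lower bound: ⌈57/15⌉ = 4 cabins.
A packing using 4 cabins:
  cabin 1: 12 + 3 = 15
  cabin 2: 9 + 5 + 1 = 15
  cabin 3: 9 + 4 + 1 + 1 = 15
  cabin 4: 8 + 4 = 12
This matches the lower bound, so 4 is optimal.

4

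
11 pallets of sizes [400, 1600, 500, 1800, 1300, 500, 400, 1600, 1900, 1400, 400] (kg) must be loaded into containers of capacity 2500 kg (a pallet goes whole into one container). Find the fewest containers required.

Total = 1900 + 1800 + 1600 + 1600 + 1400 + 1300 + 500 + 500 + 400 + 400 + 400 = 11800 kg.
Lower bound: ⌈11800/2500⌉ = 5 containers.
Also, 6 pallets each exceed 1250 kg, and no two of those can share a container, so at least 6 containers are needed.
A packing using 6 containers:
  container 1: 1900 + 500 = 2400
  container 2: 1800 + 500 = 2300
  container 3: 1600 + 400 + 400 = 2400
  container 4: 1600 + 400 = 2000
  container 5: 1400 = 1400
  container 6: 1300 = 1300
This matches the lower bound, so 6 is optimal.

6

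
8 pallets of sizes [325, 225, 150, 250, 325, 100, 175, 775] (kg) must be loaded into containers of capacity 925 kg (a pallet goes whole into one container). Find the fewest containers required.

3

Total = 775 + 325 + 325 + 250 + 225 + 175 + 150 + 100 = 2325 kg.
Lower bound: ⌈2325/925⌉ = 3 containers.
A packing using 3 containers:
  container 1: 775 + 150 = 925
  container 2: 325 + 325 + 250 = 900
  container 3: 225 + 175 + 100 = 500
This matches the lower bound, so 3 is optimal.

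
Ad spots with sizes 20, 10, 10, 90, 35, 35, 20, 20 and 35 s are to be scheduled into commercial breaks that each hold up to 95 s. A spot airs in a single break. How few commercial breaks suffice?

3

Total = 90 + 35 + 35 + 35 + 20 + 20 + 20 + 10 + 10 = 275 s.
Lower bound: ⌈275/95⌉ = 3 commercial breaks.
A packing using 3 commercial breaks:
  break 1: 90 = 90
  break 2: 35 + 35 + 20 = 90
  break 3: 35 + 20 + 20 + 10 + 10 = 95
This matches the lower bound, so 3 is optimal.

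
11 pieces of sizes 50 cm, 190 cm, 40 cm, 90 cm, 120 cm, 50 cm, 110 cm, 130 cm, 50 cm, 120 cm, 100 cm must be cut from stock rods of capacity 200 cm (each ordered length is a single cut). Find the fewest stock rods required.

6

Total = 190 + 130 + 120 + 120 + 110 + 100 + 90 + 50 + 50 + 50 + 40 = 1050 cm.
Lower bound: ⌈1050/200⌉ = 6 stock rods.
A packing using 6 stock rods:
  stock rod 1: 190 = 190
  stock rod 2: 130 + 50 = 180
  stock rod 3: 120 + 50 = 170
  stock rod 4: 120 + 50 = 170
  stock rod 5: 110 + 90 = 200
  stock rod 6: 100 + 40 = 140
This matches the lower bound, so 6 is optimal.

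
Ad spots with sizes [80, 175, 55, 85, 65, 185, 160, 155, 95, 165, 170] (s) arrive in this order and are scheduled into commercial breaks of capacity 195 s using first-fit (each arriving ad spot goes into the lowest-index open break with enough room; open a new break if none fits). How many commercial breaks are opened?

  80 → break 1 (new)  [load 80/195]
  175 → break 2 (new)  [load 175/195]
  55 → break 1  [load 135/195]
  85 → break 3 (new)  [load 85/195]
  65 → break 3  [load 150/195]
  185 → break 4 (new)  [load 185/195]
  160 → break 5 (new)  [load 160/195]
  155 → break 6 (new)  [load 155/195]
  95 → break 7 (new)  [load 95/195]
  165 → break 8 (new)  [load 165/195]
  170 → break 9 (new)  [load 170/195]
9 commercial breaks opened.

9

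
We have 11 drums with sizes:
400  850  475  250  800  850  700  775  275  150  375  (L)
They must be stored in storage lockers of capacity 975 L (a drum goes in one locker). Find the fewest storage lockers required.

Total = 850 + 850 + 800 + 775 + 700 + 475 + 400 + 375 + 275 + 250 + 150 = 5900 L.
Lower bound: ⌈5900/975⌉ = 7 storage lockers.
A packing using 7 storage lockers:
  locker 1: 850 = 850
  locker 2: 850 = 850
  locker 3: 800 + 150 = 950
  locker 4: 775 = 775
  locker 5: 700 + 275 = 975
  locker 6: 475 + 400 = 875
  locker 7: 375 + 250 = 625
This matches the lower bound, so 7 is optimal.

7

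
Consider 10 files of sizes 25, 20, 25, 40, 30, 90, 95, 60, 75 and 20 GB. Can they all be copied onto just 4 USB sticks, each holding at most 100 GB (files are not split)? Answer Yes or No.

Total = 480 GB; ⌈480/100⌉ = 5.
At least 5 USB sticks are required, but only 4 are allowed.

No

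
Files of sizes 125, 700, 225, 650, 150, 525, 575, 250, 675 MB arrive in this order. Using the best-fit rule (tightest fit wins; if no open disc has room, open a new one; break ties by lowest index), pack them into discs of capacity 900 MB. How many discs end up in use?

5

  125 → disc 1 (new)  [load 125/900]
  700 → disc 1  [load 825/900]
  225 → disc 2 (new)  [load 225/900]
  650 → disc 2  [load 875/900]
  150 → disc 3 (new)  [load 150/900]
  525 → disc 3  [load 675/900]
  575 → disc 4 (new)  [load 575/900]
  250 → disc 4  [load 825/900]
  675 → disc 5 (new)  [load 675/900]
5 discs opened.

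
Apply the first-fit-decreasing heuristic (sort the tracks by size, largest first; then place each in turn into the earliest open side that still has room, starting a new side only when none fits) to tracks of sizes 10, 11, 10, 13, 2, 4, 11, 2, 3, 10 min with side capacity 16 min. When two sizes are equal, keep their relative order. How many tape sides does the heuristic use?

Sorted descending: 13, 11, 11, 10, 10, 10, 4, 3, 2, 2.
  13 → side 1 (new)  [load 13/16]
  11 → side 2 (new)  [load 11/16]
  11 → side 3 (new)  [load 11/16]
  10 → side 4 (new)  [load 10/16]
  10 → side 5 (new)  [load 10/16]
  10 → side 6 (new)  [load 10/16]
  4 → side 2  [load 15/16]
  3 → side 1  [load 16/16]
  2 → side 3  [load 13/16]
  2 → side 3  [load 15/16]
6 tape sides opened.

6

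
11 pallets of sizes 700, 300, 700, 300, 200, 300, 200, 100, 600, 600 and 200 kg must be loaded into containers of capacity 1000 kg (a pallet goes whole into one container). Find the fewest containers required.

Total = 700 + 700 + 600 + 600 + 300 + 300 + 300 + 200 + 200 + 200 + 100 = 4200 kg.
Lower bound: ⌈4200/1000⌉ = 5 containers.
A packing using 5 containers:
  container 1: 700 + 300 = 1000
  container 2: 700 + 300 = 1000
  container 3: 600 + 300 + 100 = 1000
  container 4: 600 + 200 + 200 = 1000
  container 5: 200 = 200
This matches the lower bound, so 5 is optimal.

5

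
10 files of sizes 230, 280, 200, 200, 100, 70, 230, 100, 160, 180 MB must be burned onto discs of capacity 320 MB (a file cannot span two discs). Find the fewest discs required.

Total = 280 + 230 + 230 + 200 + 200 + 180 + 160 + 100 + 100 + 70 = 1750 MB.
Lower bound: ⌈1750/320⌉ = 6 discs.
A packing using 7 discs:
  disc 1: 280 = 280
  disc 2: 230 + 70 = 300
  disc 3: 230 = 230
  disc 4: 200 + 100 = 300
  disc 5: 200 + 100 = 300
  disc 6: 180 = 180
  disc 7: 160 = 160
No arrangement into 6 discs stays within capacity, so 7 is optimal.

7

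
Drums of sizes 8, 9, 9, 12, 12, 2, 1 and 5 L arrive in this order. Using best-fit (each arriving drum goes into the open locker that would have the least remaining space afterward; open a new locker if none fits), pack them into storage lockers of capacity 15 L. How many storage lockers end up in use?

5

  8 → locker 1 (new)  [load 8/15]
  9 → locker 2 (new)  [load 9/15]
  9 → locker 3 (new)  [load 9/15]
  12 → locker 4 (new)  [load 12/15]
  12 → locker 5 (new)  [load 12/15]
  2 → locker 4  [load 14/15]
  1 → locker 4  [load 15/15]
  5 → locker 2  [load 14/15]
5 storage lockers opened.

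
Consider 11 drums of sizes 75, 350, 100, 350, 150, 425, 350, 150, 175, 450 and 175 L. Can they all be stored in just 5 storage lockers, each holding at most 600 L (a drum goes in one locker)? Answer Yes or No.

A valid assignment using 5 storage lockers:
  locker 1: 450 + 150 = 600
  locker 2: 425 + 175 = 600
  locker 3: 350 + 175 + 75 = 600
  locker 4: 350 + 150 + 100 = 600
  locker 5: 350 = 350
Every load is within 600 L, so 5 storage lockers suffice.

Yes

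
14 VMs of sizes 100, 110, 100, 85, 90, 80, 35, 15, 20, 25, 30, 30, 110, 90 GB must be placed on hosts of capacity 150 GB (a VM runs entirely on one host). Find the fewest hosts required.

Total = 110 + 110 + 100 + 100 + 90 + 90 + 85 + 80 + 35 + 30 + 30 + 25 + 20 + 15 = 920 GB.
Lower bound: ⌈920/150⌉ = 7 hosts.
Also, 8 VMs each exceed 75 GB, and no two of those can share a host, so at least 8 hosts are needed.
A packing using 8 hosts:
  host 1: 110 + 35 = 145
  host 2: 110 + 30 = 140
  host 3: 100 + 30 + 20 = 150
  host 4: 100 + 25 + 15 = 140
  host 5: 90 = 90
  host 6: 90 = 90
  host 7: 85 = 85
  host 8: 80 = 80
This matches the lower bound, so 8 is optimal.

8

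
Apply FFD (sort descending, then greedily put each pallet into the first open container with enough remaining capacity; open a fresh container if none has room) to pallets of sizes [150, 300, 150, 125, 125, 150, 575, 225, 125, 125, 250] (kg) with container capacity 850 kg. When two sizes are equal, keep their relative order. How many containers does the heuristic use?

3

Sorted descending: 575, 300, 250, 225, 150, 150, 150, 125, 125, 125, 125.
  575 → container 1 (new)  [load 575/850]
  300 → container 2 (new)  [load 300/850]
  250 → container 1  [load 825/850]
  225 → container 2  [load 525/850]
  150 → container 2  [load 675/850]
  150 → container 2  [load 825/850]
  150 → container 3 (new)  [load 150/850]
  125 → container 3  [load 275/850]
  125 → container 3  [load 400/850]
  125 → container 3  [load 525/850]
  125 → container 3  [load 650/850]
3 containers opened.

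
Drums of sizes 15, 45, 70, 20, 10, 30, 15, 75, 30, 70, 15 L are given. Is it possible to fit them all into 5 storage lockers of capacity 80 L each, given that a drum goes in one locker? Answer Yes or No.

Total = 395 L; ⌈395/80⌉ = 5.
The bound of 5 does not rule out 5, but exhaustive search shows no assignment into 5 storage lockers of capacity 80 L exists — the minimum is 6.

No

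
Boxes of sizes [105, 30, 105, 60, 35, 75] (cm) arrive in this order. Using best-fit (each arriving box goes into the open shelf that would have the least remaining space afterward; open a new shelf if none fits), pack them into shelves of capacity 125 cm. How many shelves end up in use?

4

  105 → shelf 1 (new)  [load 105/125]
  30 → shelf 2 (new)  [load 30/125]
  105 → shelf 3 (new)  [load 105/125]
  60 → shelf 2  [load 90/125]
  35 → shelf 2  [load 125/125]
  75 → shelf 4 (new)  [load 75/125]
4 shelves opened.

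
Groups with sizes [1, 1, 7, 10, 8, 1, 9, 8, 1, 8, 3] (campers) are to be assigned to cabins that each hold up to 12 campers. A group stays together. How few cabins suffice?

6

Total = 10 + 9 + 8 + 8 + 8 + 7 + 3 + 1 + 1 + 1 + 1 = 57 campers.
Lower bound: ⌈57/12⌉ = 5 cabins.
Also, 6 groups each exceed 6 campers, and no two of those can share a cabin, so at least 6 cabins are needed.
A packing using 6 cabins:
  cabin 1: 10 + 1 + 1 = 12
  cabin 2: 9 + 3 = 12
  cabin 3: 8 + 1 + 1 = 10
  cabin 4: 8 = 8
  cabin 5: 8 = 8
  cabin 6: 7 = 7
This matches the lower bound, so 6 is optimal.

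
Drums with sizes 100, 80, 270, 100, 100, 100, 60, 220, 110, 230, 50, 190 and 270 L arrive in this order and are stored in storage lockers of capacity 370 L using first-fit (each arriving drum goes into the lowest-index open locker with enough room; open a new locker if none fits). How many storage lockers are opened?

6

  100 → locker 1 (new)  [load 100/370]
  80 → locker 1  [load 180/370]
  270 → locker 2 (new)  [load 270/370]
  100 → locker 1  [load 280/370]
  100 → locker 2  [load 370/370]
  100 → locker 3 (new)  [load 100/370]
  60 → locker 1  [load 340/370]
  220 → locker 3  [load 320/370]
  110 → locker 4 (new)  [load 110/370]
  230 → locker 4  [load 340/370]
  50 → locker 3  [load 370/370]
  190 → locker 5 (new)  [load 190/370]
  270 → locker 6 (new)  [load 270/370]
6 storage lockers opened.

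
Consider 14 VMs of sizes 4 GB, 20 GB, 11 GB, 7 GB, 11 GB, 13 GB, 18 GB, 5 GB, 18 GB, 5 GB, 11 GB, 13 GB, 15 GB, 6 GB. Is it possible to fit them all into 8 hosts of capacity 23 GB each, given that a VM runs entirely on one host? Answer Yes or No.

Yes

A valid assignment using 8 hosts:
  host 1: 20 = 20
  host 2: 18 + 5 = 23
  host 3: 18 + 5 = 23
  host 4: 15 + 7 = 22
  host 5: 13 + 6 + 4 = 23
  host 6: 13 = 13
  host 7: 11 + 11 = 22
  host 8: 11 = 11
Every load is within 23 GB, so 8 hosts suffice.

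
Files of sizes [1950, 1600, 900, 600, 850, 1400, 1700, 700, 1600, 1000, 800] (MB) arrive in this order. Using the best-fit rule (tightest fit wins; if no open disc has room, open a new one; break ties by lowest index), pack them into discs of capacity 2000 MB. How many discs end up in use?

  1950 → disc 1 (new)  [load 1950/2000]
  1600 → disc 2 (new)  [load 1600/2000]
  900 → disc 3 (new)  [load 900/2000]
  600 → disc 3  [load 1500/2000]
  850 → disc 4 (new)  [load 850/2000]
  1400 → disc 5 (new)  [load 1400/2000]
  1700 → disc 6 (new)  [load 1700/2000]
  700 → disc 4  [load 1550/2000]
  1600 → disc 7 (new)  [load 1600/2000]
  1000 → disc 8 (new)  [load 1000/2000]
  800 → disc 8  [load 1800/2000]
8 discs opened.

8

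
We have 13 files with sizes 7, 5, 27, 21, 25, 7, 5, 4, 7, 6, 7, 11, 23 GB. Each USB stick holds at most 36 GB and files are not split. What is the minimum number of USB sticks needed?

5

Total = 27 + 25 + 23 + 21 + 11 + 7 + 7 + 7 + 7 + 6 + 5 + 5 + 4 = 155 GB.
Lower bound: ⌈155/36⌉ = 5 USB sticks.
A packing using 5 USB sticks:
  USB stick 1: 27 + 7 = 34
  USB stick 2: 25 + 11 = 36
  USB stick 3: 23 + 7 + 6 = 36
  USB stick 4: 21 + 7 + 7 = 35
  USB stick 5: 5 + 5 + 4 = 14
This matches the lower bound, so 5 is optimal.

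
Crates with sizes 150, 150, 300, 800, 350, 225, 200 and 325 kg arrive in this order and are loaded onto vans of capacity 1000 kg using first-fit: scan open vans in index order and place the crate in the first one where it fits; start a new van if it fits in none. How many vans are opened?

3

  150 → van 1 (new)  [load 150/1000]
  150 → van 1  [load 300/1000]
  300 → van 1  [load 600/1000]
  800 → van 2 (new)  [load 800/1000]
  350 → van 1  [load 950/1000]
  225 → van 3 (new)  [load 225/1000]
  200 → van 2  [load 1000/1000]
  325 → van 3  [load 550/1000]
3 vans opened.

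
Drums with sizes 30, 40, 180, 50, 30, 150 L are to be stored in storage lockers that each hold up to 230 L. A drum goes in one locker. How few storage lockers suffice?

Total = 180 + 150 + 50 + 40 + 30 + 30 = 480 L.
Lower bound: ⌈480/230⌉ = 3 storage lockers.
A packing using 3 storage lockers:
  locker 1: 180 + 50 = 230
  locker 2: 150 + 40 + 30 = 220
  locker 3: 30 = 30
This matches the lower bound, so 3 is optimal.

3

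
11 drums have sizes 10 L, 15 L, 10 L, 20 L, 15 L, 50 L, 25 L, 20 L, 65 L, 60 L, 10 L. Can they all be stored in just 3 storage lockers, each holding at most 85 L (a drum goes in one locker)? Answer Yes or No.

Total = 300 L; ⌈300/85⌉ = 4.
At least 4 storage lockers are required, but only 3 are allowed.

No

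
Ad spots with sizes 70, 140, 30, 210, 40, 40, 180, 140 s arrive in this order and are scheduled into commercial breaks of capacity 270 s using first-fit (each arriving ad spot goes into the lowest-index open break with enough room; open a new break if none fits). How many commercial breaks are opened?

  70 → break 1 (new)  [load 70/270]
  140 → break 1  [load 210/270]
  30 → break 1  [load 240/270]
  210 → break 2 (new)  [load 210/270]
  40 → break 2  [load 250/270]
  40 → break 3 (new)  [load 40/270]
  180 → break 3  [load 220/270]
  140 → break 4 (new)  [load 140/270]
4 commercial breaks opened.

4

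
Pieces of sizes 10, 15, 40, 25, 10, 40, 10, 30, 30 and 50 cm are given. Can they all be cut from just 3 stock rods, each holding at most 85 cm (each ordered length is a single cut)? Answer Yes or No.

No

Total = 260 cm; ⌈260/85⌉ = 4.
At least 4 stock rods are required, but only 3 are allowed.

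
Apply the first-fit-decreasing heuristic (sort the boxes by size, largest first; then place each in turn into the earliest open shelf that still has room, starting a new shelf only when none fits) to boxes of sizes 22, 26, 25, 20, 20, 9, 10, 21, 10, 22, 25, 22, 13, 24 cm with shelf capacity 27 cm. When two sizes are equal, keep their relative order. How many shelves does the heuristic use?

12

Sorted descending: 26, 25, 25, 24, 22, 22, 22, 21, 20, 20, 13, 10, 10, 9.
  26 → shelf 1 (new)  [load 26/27]
  25 → shelf 2 (new)  [load 25/27]
  25 → shelf 3 (new)  [load 25/27]
  24 → shelf 4 (new)  [load 24/27]
  22 → shelf 5 (new)  [load 22/27]
  22 → shelf 6 (new)  [load 22/27]
  22 → shelf 7 (new)  [load 22/27]
  21 → shelf 8 (new)  [load 21/27]
  20 → shelf 9 (new)  [load 20/27]
  20 → shelf 10 (new)  [load 20/27]
  13 → shelf 11 (new)  [load 13/27]
  10 → shelf 11  [load 23/27]
  10 → shelf 12 (new)  [load 10/27]
  9 → shelf 12  [load 19/27]
12 shelves opened.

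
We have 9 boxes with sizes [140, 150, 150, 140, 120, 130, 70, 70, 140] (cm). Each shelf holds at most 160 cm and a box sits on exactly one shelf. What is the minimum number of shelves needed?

8

Total = 150 + 150 + 140 + 140 + 140 + 130 + 120 + 70 + 70 = 1110 cm.
Lower bound: ⌈1110/160⌉ = 7 shelves.
A packing using 8 shelves:
  shelf 1: 150 = 150
  shelf 2: 150 = 150
  shelf 3: 140 = 140
  shelf 4: 140 = 140
  shelf 5: 140 = 140
  shelf 6: 130 = 130
  shelf 7: 120 = 120
  shelf 8: 70 + 70 = 140
No arrangement into 7 shelves stays within capacity, so 8 is optimal.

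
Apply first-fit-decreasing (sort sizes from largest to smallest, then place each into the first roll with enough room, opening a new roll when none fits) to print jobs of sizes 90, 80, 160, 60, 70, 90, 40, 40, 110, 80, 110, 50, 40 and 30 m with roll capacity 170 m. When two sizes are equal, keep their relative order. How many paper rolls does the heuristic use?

Sorted descending: 160, 110, 110, 90, 90, 80, 80, 70, 60, 50, 40, 40, 40, 30.
  160 → roll 1 (new)  [load 160/170]
  110 → roll 2 (new)  [load 110/170]
  110 → roll 3 (new)  [load 110/170]
  90 → roll 4 (new)  [load 90/170]
  90 → roll 5 (new)  [load 90/170]
  80 → roll 4  [load 170/170]
  80 → roll 5  [load 170/170]
  70 → roll 6 (new)  [load 70/170]
  60 → roll 2  [load 170/170]
  50 → roll 3  [load 160/170]
  40 → roll 6  [load 110/170]
  40 → roll 6  [load 150/170]
  40 → roll 7 (new)  [load 40/170]
  30 → roll 7  [load 70/170]
7 paper rolls opened.

7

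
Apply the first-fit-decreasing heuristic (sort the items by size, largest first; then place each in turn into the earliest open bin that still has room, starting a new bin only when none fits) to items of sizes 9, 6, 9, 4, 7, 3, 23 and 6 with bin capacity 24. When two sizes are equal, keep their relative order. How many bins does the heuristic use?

3

Sorted descending: 23, 9, 9, 7, 6, 6, 4, 3.
  23 → bin 1 (new)  [load 23/24]
  9 → bin 2 (new)  [load 9/24]
  9 → bin 2  [load 18/24]
  7 → bin 3 (new)  [load 7/24]
  6 → bin 2  [load 24/24]
  6 → bin 3  [load 13/24]
  4 → bin 3  [load 17/24]
  3 → bin 3  [load 20/24]
3 bins opened.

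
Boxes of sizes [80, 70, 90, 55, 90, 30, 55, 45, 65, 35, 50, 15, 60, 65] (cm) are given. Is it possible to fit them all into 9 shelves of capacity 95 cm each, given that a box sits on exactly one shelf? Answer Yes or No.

Total = 805 cm; ⌈805/95⌉ = 9.
10 boxes each exceed half the capacity and cannot share a shelf, forcing at least 10 shelves.
At least 10 shelves are required, but only 9 are allowed.

No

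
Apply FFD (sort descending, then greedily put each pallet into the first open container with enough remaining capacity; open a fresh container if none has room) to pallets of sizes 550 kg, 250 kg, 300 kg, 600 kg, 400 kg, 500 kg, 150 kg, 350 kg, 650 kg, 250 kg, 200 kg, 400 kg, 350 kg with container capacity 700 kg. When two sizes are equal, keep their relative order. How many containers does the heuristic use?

8

Sorted descending: 650, 600, 550, 500, 400, 400, 350, 350, 300, 250, 250, 200, 150.
  650 → container 1 (new)  [load 650/700]
  600 → container 2 (new)  [load 600/700]
  550 → container 3 (new)  [load 550/700]
  500 → container 4 (new)  [load 500/700]
  400 → container 5 (new)  [load 400/700]
  400 → container 6 (new)  [load 400/700]
  350 → container 7 (new)  [load 350/700]
  350 → container 7  [load 700/700]
  300 → container 5  [load 700/700]
  250 → container 6  [load 650/700]
  250 → container 8 (new)  [load 250/700]
  200 → container 4  [load 700/700]
  150 → container 3  [load 700/700]
8 containers opened.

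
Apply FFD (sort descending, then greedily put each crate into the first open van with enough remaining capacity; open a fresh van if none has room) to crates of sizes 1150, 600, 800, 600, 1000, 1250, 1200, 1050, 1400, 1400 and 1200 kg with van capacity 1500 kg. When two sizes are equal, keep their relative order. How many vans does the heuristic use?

10

Sorted descending: 1400, 1400, 1250, 1200, 1200, 1150, 1050, 1000, 800, 600, 600.
  1400 → van 1 (new)  [load 1400/1500]
  1400 → van 2 (new)  [load 1400/1500]
  1250 → van 3 (new)  [load 1250/1500]
  1200 → van 4 (new)  [load 1200/1500]
  1200 → van 5 (new)  [load 1200/1500]
  1150 → van 6 (new)  [load 1150/1500]
  1050 → van 7 (new)  [load 1050/1500]
  1000 → van 8 (new)  [load 1000/1500]
  800 → van 9 (new)  [load 800/1500]
  600 → van 9  [load 1400/1500]
  600 → van 10 (new)  [load 600/1500]
10 vans opened.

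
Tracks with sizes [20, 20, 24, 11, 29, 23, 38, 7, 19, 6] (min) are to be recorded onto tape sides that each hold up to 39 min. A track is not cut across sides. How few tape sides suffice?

Total = 38 + 29 + 24 + 23 + 20 + 20 + 19 + 11 + 7 + 6 = 197 min.
Lower bound: ⌈197/39⌉ = 6 tape sides.
A packing using 6 tape sides:
  side 1: 38 = 38
  side 2: 29 + 7 = 36
  side 3: 24 + 11 = 35
  side 4: 23 + 6 = 29
  side 5: 20 + 19 = 39
  side 6: 20 = 20
This matches the lower bound, so 6 is optimal.

6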